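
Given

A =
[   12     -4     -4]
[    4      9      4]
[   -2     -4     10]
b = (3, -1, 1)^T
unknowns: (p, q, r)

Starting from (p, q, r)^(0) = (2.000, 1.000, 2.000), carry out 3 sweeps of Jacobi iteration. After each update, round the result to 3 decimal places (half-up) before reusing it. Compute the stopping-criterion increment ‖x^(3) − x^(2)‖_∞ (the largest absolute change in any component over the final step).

1.172

Iteration 1:
  p = (3 - (-4)·1.000 - (-4)·2.000) / (12) = 1.250
  q = (-1 - (4)·2.000 - (4)·2.000) / (9) = -1.889
  r = (1 - (-2)·2.000 - (-4)·1.000) / (10) = 0.900
Iteration 2:
  p = (3 - (-4)·-1.889 - (-4)·0.900) / (12) = -0.080
  q = (-1 - (4)·1.250 - (4)·0.900) / (9) = -1.067
  r = (1 - (-2)·1.250 - (-4)·-1.889) / (10) = -0.406
Iteration 3:
  p = (3 - (-4)·-1.067 - (-4)·-0.406) / (12) = -0.241
  q = (-1 - (4)·-0.080 - (4)·-0.406) / (9) = 0.105
  r = (1 - (-2)·-0.080 - (-4)·-1.067) / (10) = -0.343
Change: (-0.161, 1.172, 0.063) → max |·| = 1.172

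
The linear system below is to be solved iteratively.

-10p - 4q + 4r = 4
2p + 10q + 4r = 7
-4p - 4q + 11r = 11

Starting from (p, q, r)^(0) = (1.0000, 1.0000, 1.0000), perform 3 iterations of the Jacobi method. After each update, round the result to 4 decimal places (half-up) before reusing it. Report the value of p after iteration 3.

Iteration 1:
  p = (4 - (-4)·1.0000 - (4)·1.0000) / (-10) = -0.4000
  q = (7 - (2)·1.0000 - (4)·1.0000) / (10) = 0.1000
  r = (11 - (-4)·1.0000 - (-4)·1.0000) / (11) = 1.7273
Iteration 2:
  p = (4 - (-4)·0.1000 - (4)·1.7273) / (-10) = 0.2509
  q = (7 - (2)·-0.4000 - (4)·1.7273) / (10) = 0.0891
  r = (11 - (-4)·-0.4000 - (-4)·0.1000) / (11) = 0.8909
Iteration 3:
  p = (4 - (-4)·0.0891 - (4)·0.8909) / (-10) = -0.0793
  q = (7 - (2)·0.2509 - (4)·0.8909) / (10) = 0.2935
  r = (11 - (-4)·0.2509 - (-4)·0.0891) / (11) = 1.1236

-0.0793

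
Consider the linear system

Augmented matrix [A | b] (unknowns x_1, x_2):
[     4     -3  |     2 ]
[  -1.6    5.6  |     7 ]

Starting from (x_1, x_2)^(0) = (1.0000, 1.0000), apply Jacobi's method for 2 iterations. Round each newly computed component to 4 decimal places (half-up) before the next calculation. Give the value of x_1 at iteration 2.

Iteration 1:
  x_1 = (2 - (-3)·1.0000) / (4) = 1.2500
  x_2 = (7 - (-1.6)·1.0000) / (5.6) = 1.5357
Iteration 2:
  x_1 = (2 - (-3)·1.5357) / (4) = 1.6518
  x_2 = (7 - (-1.6)·1.2500) / (5.6) = 1.6071

1.6518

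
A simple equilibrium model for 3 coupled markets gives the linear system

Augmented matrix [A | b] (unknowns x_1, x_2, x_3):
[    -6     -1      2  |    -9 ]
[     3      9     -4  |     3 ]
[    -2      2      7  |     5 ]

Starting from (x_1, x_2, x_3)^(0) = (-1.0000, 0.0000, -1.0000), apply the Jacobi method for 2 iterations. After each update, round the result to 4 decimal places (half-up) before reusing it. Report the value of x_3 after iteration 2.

Iteration 1:
  x_1 = (-9 - (-1)·0.0000 - (2)·-1.0000) / (-6) = 1.1667
  x_2 = (3 - (3)·-1.0000 - (-4)·-1.0000) / (9) = 0.2222
  x_3 = (5 - (-2)·-1.0000 - (2)·0.0000) / (7) = 0.4286
Iteration 2:
  x_1 = (-9 - (-1)·0.2222 - (2)·0.4286) / (-6) = 1.6058
  x_2 = (3 - (3)·1.1667 - (-4)·0.4286) / (9) = 0.1349
  x_3 = (5 - (-2)·1.1667 - (2)·0.2222) / (7) = 0.9841

0.9841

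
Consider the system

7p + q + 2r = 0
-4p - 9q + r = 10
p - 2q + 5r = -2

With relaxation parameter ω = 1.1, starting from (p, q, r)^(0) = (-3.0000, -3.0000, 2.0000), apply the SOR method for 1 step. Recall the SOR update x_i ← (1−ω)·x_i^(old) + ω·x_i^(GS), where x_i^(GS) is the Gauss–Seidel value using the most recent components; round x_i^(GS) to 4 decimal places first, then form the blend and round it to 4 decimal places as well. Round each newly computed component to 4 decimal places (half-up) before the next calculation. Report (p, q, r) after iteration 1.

Iteration 1:
  p: GS value = (0 - (1)·-3.0000 - (2)·2.0000) / (7) = -0.1429;  p ← (1−ω)·-3.0000 + ω·-0.1429 = 0.1428
  q: GS value = (10 - (-4)·0.1428 - (1)·2.0000) / (-9) = -0.9524;  q ← (1−ω)·-3.0000 + ω·-0.9524 = -0.7476
  r: GS value = (-2 - (1)·0.1428 - (-2)·-0.7476) / (5) = -0.7276;  r ← (1−ω)·2.0000 + ω·-0.7276 = -1.0004

(0.1428, -0.7476, -1.0004)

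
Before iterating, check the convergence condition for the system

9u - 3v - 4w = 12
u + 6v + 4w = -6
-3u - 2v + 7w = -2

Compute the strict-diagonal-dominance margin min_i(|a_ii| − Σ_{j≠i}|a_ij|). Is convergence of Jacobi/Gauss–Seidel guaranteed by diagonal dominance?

1

row 1: |9| − (3+4) = 2
row 2: |6| − (1+4) = 1
row 3: |7| − (3+2) = 2
minimum over rows = 1 → strictly diagonally dominant (convergence guaranteed)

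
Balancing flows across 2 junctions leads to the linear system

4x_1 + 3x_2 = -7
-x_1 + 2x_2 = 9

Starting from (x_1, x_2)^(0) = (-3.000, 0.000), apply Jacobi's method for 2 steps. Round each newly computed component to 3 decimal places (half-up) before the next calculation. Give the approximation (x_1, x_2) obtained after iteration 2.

(-4.000, 3.625)

Iteration 1:
  x_1 = (-7 - (3)·0.000) / (4) = -1.750
  x_2 = (9 - (-1)·-3.000) / (2) = 3.000
Iteration 2:
  x_1 = (-7 - (3)·3.000) / (4) = -4.000
  x_2 = (9 - (-1)·-1.750) / (2) = 3.625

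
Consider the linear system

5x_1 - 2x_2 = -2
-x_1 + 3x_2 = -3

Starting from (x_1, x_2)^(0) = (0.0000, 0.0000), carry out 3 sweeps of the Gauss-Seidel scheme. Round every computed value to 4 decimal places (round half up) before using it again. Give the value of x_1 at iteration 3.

-0.9138

Iteration 1:
  x_1 = (-2 - (-2)·0.0000) / (5) = -0.4000
  x_2 = (-3 - (-1)·-0.4000) / (3) = -1.1333
Iteration 2:
  x_1 = (-2 - (-2)·-1.1333) / (5) = -0.8533
  x_2 = (-3 - (-1)·-0.8533) / (3) = -1.2844
Iteration 3:
  x_1 = (-2 - (-2)·-1.2844) / (5) = -0.9138
  x_2 = (-3 - (-1)·-0.9138) / (3) = -1.3046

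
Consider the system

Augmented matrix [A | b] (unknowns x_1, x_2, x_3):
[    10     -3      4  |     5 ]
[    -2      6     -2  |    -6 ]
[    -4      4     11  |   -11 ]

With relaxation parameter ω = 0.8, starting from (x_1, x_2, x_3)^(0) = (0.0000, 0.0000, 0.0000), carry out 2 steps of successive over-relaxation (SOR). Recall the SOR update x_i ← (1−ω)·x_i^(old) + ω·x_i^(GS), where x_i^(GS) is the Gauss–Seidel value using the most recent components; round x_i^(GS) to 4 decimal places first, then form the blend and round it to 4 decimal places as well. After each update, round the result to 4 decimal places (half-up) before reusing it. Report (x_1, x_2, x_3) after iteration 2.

Iteration 1:
  x_1: GS value = (5 - (-3)·0.0000 - (4)·0.0000) / (10) = 0.5000;  x_1 ← (1−ω)·0.0000 + ω·0.5000 = 0.4000
  x_2: GS value = (-6 - (-2)·0.4000 - (-2)·0.0000) / (6) = -0.8667;  x_2 ← (1−ω)·0.0000 + ω·-0.8667 = -0.6934
  x_3: GS value = (-11 - (-4)·0.4000 - (4)·-0.6934) / (11) = -0.6024;  x_3 ← (1−ω)·0.0000 + ω·-0.6024 = -0.4819
Iteration 2:
  x_1: GS value = (5 - (-3)·-0.6934 - (4)·-0.4819) / (10) = 0.4847;  x_1 ← (1−ω)·0.4000 + ω·0.4847 = 0.4678
  x_2: GS value = (-6 - (-2)·0.4678 - (-2)·-0.4819) / (6) = -1.0047;  x_2 ← (1−ω)·-0.6934 + ω·-1.0047 = -0.9424
  x_3: GS value = (-11 - (-4)·0.4678 - (4)·-0.9424) / (11) = -0.4872;  x_3 ← (1−ω)·-0.4819 + ω·-0.4872 = -0.4861

(0.4678, -0.9424, -0.4861)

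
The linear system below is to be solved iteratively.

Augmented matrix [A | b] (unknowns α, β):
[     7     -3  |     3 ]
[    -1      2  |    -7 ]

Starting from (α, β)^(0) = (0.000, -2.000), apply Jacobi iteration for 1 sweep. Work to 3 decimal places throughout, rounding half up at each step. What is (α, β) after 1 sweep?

(-0.429, -3.500)

Iteration 1:
  α = (3 - (-3)·-2.000) / (7) = -0.429
  β = (-7 - (-1)·0.000) / (2) = -3.500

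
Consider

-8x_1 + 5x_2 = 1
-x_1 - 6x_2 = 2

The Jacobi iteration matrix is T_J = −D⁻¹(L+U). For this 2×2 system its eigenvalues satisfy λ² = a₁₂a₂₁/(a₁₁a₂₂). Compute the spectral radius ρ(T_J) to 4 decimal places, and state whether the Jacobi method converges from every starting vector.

a₁₂a₂₁/(a₁₁a₂₂) = (5)·(-1) / ((-8)·(-6)) = -0.104167
ρ = √|-0.104167| = √0.104167 = 0.3227
ρ < 1, so Jacobi converges

0.3227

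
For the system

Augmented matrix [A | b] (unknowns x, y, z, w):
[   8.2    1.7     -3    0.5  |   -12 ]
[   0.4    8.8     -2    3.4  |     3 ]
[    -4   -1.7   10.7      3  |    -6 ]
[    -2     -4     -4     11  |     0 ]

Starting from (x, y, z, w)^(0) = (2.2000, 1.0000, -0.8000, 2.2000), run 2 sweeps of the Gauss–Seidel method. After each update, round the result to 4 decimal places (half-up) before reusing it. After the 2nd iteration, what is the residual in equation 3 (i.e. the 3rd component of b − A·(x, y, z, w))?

Iteration 1:
  x = (-12 - (1.7)·1.0000 - (-3)·-0.8000 - (0.5)·2.2000) / (8.2) = -2.0976
  y = (3 - (0.4)·-2.0976 - (-2)·-0.8000 - (3.4)·2.2000) / (8.8) = -0.5956
  z = (-6 - (-4)·-2.0976 - (-1.7)·-0.5956 - (3)·2.2000) / (10.7) = -2.0563
  w = (0 - (-2)·-2.0976 - (-4)·-0.5956 - (-4)·-2.0563) / (11) = -1.3457
Iteration 2:
  x = (-12 - (1.7)·-0.5956 - (-3)·-2.0563 - (0.5)·-1.3457) / (8.2) = -2.0102
  y = (3 - (0.4)·-2.0102 - (-2)·-2.0563 - (3.4)·-1.3457) / (8.8) = 0.4849
  z = (-6 - (-4)·-2.0102 - (-1.7)·0.4849 - (3)·-1.3457) / (10.7) = -0.8579
  w = (0 - (-2)·-2.0102 - (-4)·0.4849 - (-4)·-0.8579) / (11) = -0.5011
Residual b − A·x = (1.3362, -0.4751, -2.5336, -0.0003)

-2.5336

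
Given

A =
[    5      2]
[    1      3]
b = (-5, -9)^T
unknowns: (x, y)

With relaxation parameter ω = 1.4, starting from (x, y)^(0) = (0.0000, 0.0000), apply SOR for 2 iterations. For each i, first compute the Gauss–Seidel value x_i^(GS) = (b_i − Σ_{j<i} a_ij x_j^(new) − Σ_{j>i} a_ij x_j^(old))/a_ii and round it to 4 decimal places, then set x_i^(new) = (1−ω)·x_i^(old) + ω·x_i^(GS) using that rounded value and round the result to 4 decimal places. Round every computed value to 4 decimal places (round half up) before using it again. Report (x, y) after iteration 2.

Iteration 1:
  x: GS value = (-5 - (2)·0.0000) / (5) = -1.0000;  x ← (1−ω)·0.0000 + ω·-1.0000 = -1.4000
  y: GS value = (-9 - (1)·-1.4000) / (3) = -2.5333;  y ← (1−ω)·0.0000 + ω·-2.5333 = -3.5466
Iteration 2:
  x: GS value = (-5 - (2)·-3.5466) / (5) = 0.4186;  x ← (1−ω)·-1.4000 + ω·0.4186 = 1.1460
  y: GS value = (-9 - (1)·1.1460) / (3) = -3.3820;  y ← (1−ω)·-3.5466 + ω·-3.3820 = -3.3162

(1.1460, -3.3162)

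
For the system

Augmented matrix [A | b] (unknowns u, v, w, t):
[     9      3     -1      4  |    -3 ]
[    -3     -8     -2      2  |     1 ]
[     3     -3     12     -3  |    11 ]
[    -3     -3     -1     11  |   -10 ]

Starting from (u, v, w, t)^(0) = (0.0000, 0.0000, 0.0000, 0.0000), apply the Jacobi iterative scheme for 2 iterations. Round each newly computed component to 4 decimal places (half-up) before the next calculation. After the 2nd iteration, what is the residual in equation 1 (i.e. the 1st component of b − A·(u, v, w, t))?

Iteration 1:
  u = (-3 - (3)·0.0000 - (-1)·0.0000 - (4)·0.0000) / (9) = -0.3333
  v = (1 - (-3)·0.0000 - (-2)·0.0000 - (2)·0.0000) / (-8) = -0.1250
  w = (11 - (3)·0.0000 - (-3)·0.0000 - (-3)·0.0000) / (12) = 0.9167
  t = (-10 - (-3)·0.0000 - (-3)·0.0000 - (-1)·0.0000) / (11) = -0.9091
Iteration 2:
  u = (-3 - (3)·-0.1250 - (-1)·0.9167 - (4)·-0.9091) / (9) = 0.2142
  v = (1 - (-3)·-0.3333 - (-2)·0.9167 - (2)·-0.9091) / (-8) = -0.4565
  w = (11 - (3)·-0.3333 - (-3)·-0.1250 - (-3)·-0.9091) / (12) = 0.7415
  t = (-10 - (-3)·-0.3333 - (-3)·-0.1250 - (-1)·0.9167) / (11) = -0.9507
Residual b − A·x = (0.9860, 1.3750, -2.7622, 0.4723)

0.9860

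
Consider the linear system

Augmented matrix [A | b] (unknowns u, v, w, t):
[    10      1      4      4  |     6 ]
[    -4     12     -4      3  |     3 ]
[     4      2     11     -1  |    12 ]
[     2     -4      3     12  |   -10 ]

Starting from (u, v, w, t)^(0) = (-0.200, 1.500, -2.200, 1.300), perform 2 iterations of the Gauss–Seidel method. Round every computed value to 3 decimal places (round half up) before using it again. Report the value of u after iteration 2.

Iteration 1:
  u = (6 - (1)·1.500 - (4)·-2.200 - (4)·1.300) / (10) = 0.810
  v = (3 - (-4)·0.810 - (-4)·-2.200 - (3)·1.300) / (12) = -0.538
  w = (12 - (4)·0.810 - (2)·-0.538 - (-1)·1.300) / (11) = 1.012
  t = (-10 - (2)·0.810 - (-4)·-0.538 - (3)·1.012) / (12) = -1.401
Iteration 2:
  u = (6 - (1)·-0.538 - (4)·1.012 - (4)·-1.401) / (10) = 0.809
  v = (3 - (-4)·0.809 - (-4)·1.012 - (3)·-1.401) / (12) = 1.207
  w = (12 - (4)·0.809 - (2)·1.207 - (-1)·-1.401) / (11) = 0.450
  t = (-10 - (2)·0.809 - (-4)·1.207 - (3)·0.450) / (12) = -0.678

0.809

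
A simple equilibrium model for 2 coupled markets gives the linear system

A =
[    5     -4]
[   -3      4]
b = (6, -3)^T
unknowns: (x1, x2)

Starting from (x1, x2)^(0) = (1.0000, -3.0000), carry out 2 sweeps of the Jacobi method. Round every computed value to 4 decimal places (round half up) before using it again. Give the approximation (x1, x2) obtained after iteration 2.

(1.2000, -1.6500)

Iteration 1:
  x1 = (6 - (-4)·-3.0000) / (5) = -1.2000
  x2 = (-3 - (-3)·1.0000) / (4) = 0.0000
Iteration 2:
  x1 = (6 - (-4)·0.0000) / (5) = 1.2000
  x2 = (-3 - (-3)·-1.2000) / (4) = -1.6500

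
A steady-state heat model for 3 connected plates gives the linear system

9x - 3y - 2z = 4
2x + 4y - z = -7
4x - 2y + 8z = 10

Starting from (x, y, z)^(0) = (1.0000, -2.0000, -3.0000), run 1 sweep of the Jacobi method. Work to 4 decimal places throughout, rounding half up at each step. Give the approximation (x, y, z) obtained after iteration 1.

Iteration 1:
  x = (4 - (-3)·-2.0000 - (-2)·-3.0000) / (9) = -0.8889
  y = (-7 - (2)·1.0000 - (-1)·-3.0000) / (4) = -3.0000
  z = (10 - (4)·1.0000 - (-2)·-2.0000) / (8) = 0.2500

(-0.8889, -3.0000, 0.2500)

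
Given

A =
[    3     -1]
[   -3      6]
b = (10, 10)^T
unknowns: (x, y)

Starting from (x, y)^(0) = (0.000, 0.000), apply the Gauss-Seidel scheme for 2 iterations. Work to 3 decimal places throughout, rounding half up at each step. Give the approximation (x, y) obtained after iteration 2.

Iteration 1:
  x = (10 - (-1)·0.000) / (3) = 3.333
  y = (10 - (-3)·3.333) / (6) = 3.333
Iteration 2:
  x = (10 - (-1)·3.333) / (3) = 4.444
  y = (10 - (-3)·4.444) / (6) = 3.889

(4.444, 3.889)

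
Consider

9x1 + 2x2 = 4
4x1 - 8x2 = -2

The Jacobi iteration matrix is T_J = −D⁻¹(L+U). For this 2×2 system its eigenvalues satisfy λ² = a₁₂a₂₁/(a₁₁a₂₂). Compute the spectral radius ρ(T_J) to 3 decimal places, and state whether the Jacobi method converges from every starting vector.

a₁₂a₂₁/(a₁₁a₂₂) = (2)·(4) / ((9)·(-8)) = -0.111111
ρ = √|-0.111111| = √0.111111 = 0.333
ρ < 1, so Jacobi converges

0.333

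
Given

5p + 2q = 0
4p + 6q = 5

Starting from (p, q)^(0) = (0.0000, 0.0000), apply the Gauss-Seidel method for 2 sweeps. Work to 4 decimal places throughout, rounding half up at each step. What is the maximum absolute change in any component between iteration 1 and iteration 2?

0.3333

Iteration 1:
  p = (0 - (2)·0.0000) / (5) = 0.0000
  q = (5 - (4)·0.0000) / (6) = 0.8333
Iteration 2:
  p = (0 - (2)·0.8333) / (5) = -0.3333
  q = (5 - (4)·-0.3333) / (6) = 1.0555
Change: (-0.3333, 0.2222) → max |·| = 0.3333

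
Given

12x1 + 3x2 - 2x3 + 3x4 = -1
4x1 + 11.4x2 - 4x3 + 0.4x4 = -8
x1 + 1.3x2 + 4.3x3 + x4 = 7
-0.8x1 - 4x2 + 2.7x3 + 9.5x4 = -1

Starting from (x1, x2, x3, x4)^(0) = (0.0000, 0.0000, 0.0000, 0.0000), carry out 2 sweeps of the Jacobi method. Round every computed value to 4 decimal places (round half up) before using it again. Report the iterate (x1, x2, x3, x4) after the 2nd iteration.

(0.3898, -0.0976, 1.8839, -0.8704)

Iteration 1:
  x1 = (-1 - (3)·0.0000 - (-2)·0.0000 - (3)·0.0000) / (12) = -0.0833
  x2 = (-8 - (4)·0.0000 - (-4)·0.0000 - (0.4)·0.0000) / (11.4) = -0.7018
  x3 = (7 - (1)·0.0000 - (1.3)·0.0000 - (1)·0.0000) / (4.3) = 1.6279
  x4 = (-1 - (-0.8)·0.0000 - (-4)·0.0000 - (2.7)·0.0000) / (9.5) = -0.1053
Iteration 2:
  x1 = (-1 - (3)·-0.7018 - (-2)·1.6279 - (3)·-0.1053) / (12) = 0.3898
  x2 = (-8 - (4)·-0.0833 - (-4)·1.6279 - (0.4)·-0.1053) / (11.4) = -0.0976
  x3 = (7 - (1)·-0.0833 - (1.3)·-0.7018 - (1)·-0.1053) / (4.3) = 1.8839
  x4 = (-1 - (-0.8)·-0.0833 - (-4)·-0.7018 - (2.7)·1.6279) / (9.5) = -0.8704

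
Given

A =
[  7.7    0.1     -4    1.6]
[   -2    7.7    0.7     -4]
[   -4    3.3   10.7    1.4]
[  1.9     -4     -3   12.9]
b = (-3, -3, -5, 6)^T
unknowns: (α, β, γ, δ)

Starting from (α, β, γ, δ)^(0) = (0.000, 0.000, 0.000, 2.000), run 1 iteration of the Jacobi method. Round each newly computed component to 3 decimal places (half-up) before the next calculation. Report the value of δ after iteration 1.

0.465

Iteration 1:
  α = (-3 - (0.1)·0.000 - (-4)·0.000 - (1.6)·2.000) / (7.7) = -0.805
  β = (-3 - (-2)·0.000 - (0.7)·0.000 - (-4)·2.000) / (7.7) = 0.649
  γ = (-5 - (-4)·0.000 - (3.3)·0.000 - (1.4)·2.000) / (10.7) = -0.729
  δ = (6 - (1.9)·0.000 - (-4)·0.000 - (-3)·0.000) / (12.9) = 0.465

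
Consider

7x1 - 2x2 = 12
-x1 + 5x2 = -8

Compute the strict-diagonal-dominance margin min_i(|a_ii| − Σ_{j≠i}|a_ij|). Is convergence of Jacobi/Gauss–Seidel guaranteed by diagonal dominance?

4

row 1: |7| − (2) = 5
row 2: |5| − (1) = 4
minimum over rows = 4 → strictly diagonally dominant (convergence guaranteed)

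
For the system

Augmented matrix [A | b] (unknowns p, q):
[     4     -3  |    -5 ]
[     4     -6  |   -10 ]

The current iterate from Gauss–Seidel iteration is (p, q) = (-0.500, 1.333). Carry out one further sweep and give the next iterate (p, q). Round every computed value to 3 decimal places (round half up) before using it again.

One sweep:
  p = (-5 - (-3)·1.333) / (4) = -0.250
  q = (-10 - (4)·-0.250) / (-6) = 1.500

(-0.250, 1.500)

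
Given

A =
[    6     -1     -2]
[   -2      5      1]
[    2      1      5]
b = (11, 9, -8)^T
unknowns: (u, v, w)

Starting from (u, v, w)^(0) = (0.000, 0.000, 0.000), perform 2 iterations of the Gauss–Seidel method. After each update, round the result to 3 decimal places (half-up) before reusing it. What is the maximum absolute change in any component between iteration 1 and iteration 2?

0.524

Iteration 1:
  u = (11 - (-1)·0.000 - (-2)·0.000) / (6) = 1.833
  v = (9 - (-2)·1.833 - (1)·0.000) / (5) = 2.533
  w = (-8 - (2)·1.833 - (1)·2.533) / (5) = -2.840
Iteration 2:
  u = (11 - (-1)·2.533 - (-2)·-2.840) / (6) = 1.309
  v = (9 - (-2)·1.309 - (1)·-2.840) / (5) = 2.892
  w = (-8 - (2)·1.309 - (1)·2.892) / (5) = -2.702
Change: (-0.524, 0.359, 0.138) → max |·| = 0.524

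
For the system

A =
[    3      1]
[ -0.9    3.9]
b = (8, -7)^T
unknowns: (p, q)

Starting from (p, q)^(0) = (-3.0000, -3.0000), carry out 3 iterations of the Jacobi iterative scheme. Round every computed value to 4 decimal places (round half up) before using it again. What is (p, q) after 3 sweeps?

Iteration 1:
  p = (8 - (1)·-3.0000) / (3) = 3.6667
  q = (-7 - (-0.9)·-3.0000) / (3.9) = -2.4872
Iteration 2:
  p = (8 - (1)·-2.4872) / (3) = 3.4957
  q = (-7 - (-0.9)·3.6667) / (3.9) = -0.9487
Iteration 3:
  p = (8 - (1)·-0.9487) / (3) = 2.9829
  q = (-7 - (-0.9)·3.4957) / (3.9) = -0.9882

(2.9829, -0.9882)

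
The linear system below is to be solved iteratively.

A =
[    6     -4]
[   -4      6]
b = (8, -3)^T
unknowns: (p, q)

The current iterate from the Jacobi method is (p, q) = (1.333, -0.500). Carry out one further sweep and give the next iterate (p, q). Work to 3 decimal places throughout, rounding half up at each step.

One sweep:
  p = (8 - (-4)·-0.500) / (6) = 1.000
  q = (-3 - (-4)·1.333) / (6) = 0.389

(1.000, 0.389)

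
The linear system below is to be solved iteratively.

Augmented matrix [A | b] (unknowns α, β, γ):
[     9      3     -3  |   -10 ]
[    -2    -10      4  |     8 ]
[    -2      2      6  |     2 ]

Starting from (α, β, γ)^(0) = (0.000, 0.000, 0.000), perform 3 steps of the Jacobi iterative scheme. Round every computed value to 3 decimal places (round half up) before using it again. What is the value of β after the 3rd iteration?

Iteration 1:
  α = (-10 - (3)·0.000 - (-3)·0.000) / (9) = -1.111
  β = (8 - (-2)·0.000 - (4)·0.000) / (-10) = -0.800
  γ = (2 - (-2)·0.000 - (2)·0.000) / (6) = 0.333
Iteration 2:
  α = (-10 - (3)·-0.800 - (-3)·0.333) / (9) = -0.733
  β = (8 - (-2)·-1.111 - (4)·0.333) / (-10) = -0.445
  γ = (2 - (-2)·-1.111 - (2)·-0.800) / (6) = 0.230
Iteration 3:
  α = (-10 - (3)·-0.445 - (-3)·0.230) / (9) = -0.886
  β = (8 - (-2)·-0.733 - (4)·0.230) / (-10) = -0.561
  γ = (2 - (-2)·-0.733 - (2)·-0.445) / (6) = 0.237

-0.561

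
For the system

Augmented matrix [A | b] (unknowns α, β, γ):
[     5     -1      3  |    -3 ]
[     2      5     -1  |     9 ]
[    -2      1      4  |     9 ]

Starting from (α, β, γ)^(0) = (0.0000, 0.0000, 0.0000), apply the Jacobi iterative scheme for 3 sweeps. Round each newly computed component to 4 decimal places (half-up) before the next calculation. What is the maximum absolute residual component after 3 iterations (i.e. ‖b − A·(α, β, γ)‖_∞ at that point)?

Iteration 1:
  α = (-3 - (-1)·0.0000 - (3)·0.0000) / (5) = -0.6000
  β = (9 - (2)·0.0000 - (-1)·0.0000) / (5) = 1.8000
  γ = (9 - (-2)·0.0000 - (1)·0.0000) / (4) = 2.2500
Iteration 2:
  α = (-3 - (-1)·1.8000 - (3)·2.2500) / (5) = -1.5900
  β = (9 - (2)·-0.6000 - (-1)·2.2500) / (5) = 2.4900
  γ = (9 - (-2)·-0.6000 - (1)·1.8000) / (4) = 1.5000
Iteration 3:
  α = (-3 - (-1)·2.4900 - (3)·1.5000) / (5) = -1.0020
  β = (9 - (2)·-1.5900 - (-1)·1.5000) / (5) = 2.7360
  γ = (9 - (-2)·-1.5900 - (1)·2.4900) / (4) = 0.8325
Residual b − A·x = (2.2485, -1.8435, 0.9300); ∞-norm = 2.2485

2.2485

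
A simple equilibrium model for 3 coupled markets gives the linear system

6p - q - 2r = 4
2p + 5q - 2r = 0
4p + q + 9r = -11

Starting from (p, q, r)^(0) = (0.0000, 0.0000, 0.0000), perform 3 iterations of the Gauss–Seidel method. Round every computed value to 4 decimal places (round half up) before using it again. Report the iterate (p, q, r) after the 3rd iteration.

Iteration 1:
  p = (4 - (-1)·0.0000 - (-2)·0.0000) / (6) = 0.6667
  q = (0 - (2)·0.6667 - (-2)·0.0000) / (5) = -0.2667
  r = (-11 - (4)·0.6667 - (1)·-0.2667) / (9) = -1.4889
Iteration 2:
  p = (4 - (-1)·-0.2667 - (-2)·-1.4889) / (6) = 0.1259
  q = (0 - (2)·0.1259 - (-2)·-1.4889) / (5) = -0.6459
  r = (-11 - (4)·0.1259 - (1)·-0.6459) / (9) = -1.2064
Iteration 3:
  p = (4 - (-1)·-0.6459 - (-2)·-1.2064) / (6) = 0.1569
  q = (0 - (2)·0.1569 - (-2)·-1.2064) / (5) = -0.5453
  r = (-11 - (4)·0.1569 - (1)·-0.5453) / (9) = -1.2314

(0.1569, -0.5453, -1.2314)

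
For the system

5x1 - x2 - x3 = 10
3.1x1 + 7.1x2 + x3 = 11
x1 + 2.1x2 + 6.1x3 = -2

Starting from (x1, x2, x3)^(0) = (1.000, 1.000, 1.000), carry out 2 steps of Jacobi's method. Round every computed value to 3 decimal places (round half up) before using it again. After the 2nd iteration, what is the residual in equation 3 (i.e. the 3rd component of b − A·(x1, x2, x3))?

Iteration 1:
  x1 = (10 - (-1)·1.000 - (-1)·1.000) / (5) = 2.400
  x2 = (11 - (3.1)·1.000 - (1)·1.000) / (7.1) = 0.972
  x3 = (-2 - (1)·1.000 - (2.1)·1.000) / (6.1) = -0.836
Iteration 2:
  x1 = (10 - (-1)·0.972 - (-1)·-0.836) / (5) = 2.027
  x2 = (11 - (3.1)·2.400 - (1)·-0.836) / (7.1) = 0.619
  x3 = (-2 - (1)·2.400 - (2.1)·0.972) / (6.1) = -1.056
Residual b − A·x = (-0.572, 1.377, 1.115)

1.115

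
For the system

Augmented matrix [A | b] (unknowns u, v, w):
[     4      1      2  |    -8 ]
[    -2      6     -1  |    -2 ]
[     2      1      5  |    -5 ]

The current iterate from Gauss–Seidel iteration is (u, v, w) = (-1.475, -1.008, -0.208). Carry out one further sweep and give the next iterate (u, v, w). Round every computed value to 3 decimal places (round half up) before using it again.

One sweep:
  u = (-8 - (1)·-1.008 - (2)·-0.208) / (4) = -1.644
  v = (-2 - (-2)·-1.644 - (-1)·-0.208) / (6) = -0.916
  w = (-5 - (2)·-1.644 - (1)·-0.916) / (5) = -0.159

(-1.644, -0.916, -0.159)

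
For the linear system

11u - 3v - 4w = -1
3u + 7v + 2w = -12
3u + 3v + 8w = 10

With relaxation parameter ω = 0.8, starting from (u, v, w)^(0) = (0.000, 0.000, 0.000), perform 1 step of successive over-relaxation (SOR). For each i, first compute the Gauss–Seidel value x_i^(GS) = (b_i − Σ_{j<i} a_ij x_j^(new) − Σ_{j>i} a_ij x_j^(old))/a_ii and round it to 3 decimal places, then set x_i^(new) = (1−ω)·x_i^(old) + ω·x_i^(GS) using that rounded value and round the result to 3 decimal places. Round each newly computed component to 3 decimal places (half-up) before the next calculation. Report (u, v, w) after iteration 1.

Iteration 1:
  u: GS value = (-1 - (-3)·0.000 - (-4)·0.000) / (11) = -0.091;  u ← (1−ω)·0.000 + ω·-0.091 = -0.073
  v: GS value = (-12 - (3)·-0.073 - (2)·0.000) / (7) = -1.683;  v ← (1−ω)·0.000 + ω·-1.683 = -1.346
  w: GS value = (10 - (3)·-0.073 - (3)·-1.346) / (8) = 1.782;  w ← (1−ω)·0.000 + ω·1.782 = 1.426

(-0.073, -1.346, 1.426)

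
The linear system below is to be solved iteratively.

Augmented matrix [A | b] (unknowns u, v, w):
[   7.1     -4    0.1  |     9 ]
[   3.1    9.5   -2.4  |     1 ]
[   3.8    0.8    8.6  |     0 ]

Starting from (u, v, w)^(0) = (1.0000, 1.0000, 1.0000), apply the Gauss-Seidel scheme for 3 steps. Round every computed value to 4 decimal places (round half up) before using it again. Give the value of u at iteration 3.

1.0115

Iteration 1:
  u = (9 - (-4)·1.0000 - (0.1)·1.0000) / (7.1) = 1.8169
  v = (1 - (3.1)·1.8169 - (-2.4)·1.0000) / (9.5) = -0.2350
  w = (0 - (3.8)·1.8169 - (0.8)·-0.2350) / (8.6) = -0.7810
Iteration 2:
  u = (9 - (-4)·-0.2350 - (0.1)·-0.7810) / (7.1) = 1.1462
  v = (1 - (3.1)·1.1462 - (-2.4)·-0.7810) / (9.5) = -0.4661
  w = (0 - (3.8)·1.1462 - (0.8)·-0.4661) / (8.6) = -0.4631
Iteration 3:
  u = (9 - (-4)·-0.4661 - (0.1)·-0.4631) / (7.1) = 1.0115
  v = (1 - (3.1)·1.0115 - (-2.4)·-0.4631) / (9.5) = -0.3418
  w = (0 - (3.8)·1.0115 - (0.8)·-0.3418) / (8.6) = -0.4151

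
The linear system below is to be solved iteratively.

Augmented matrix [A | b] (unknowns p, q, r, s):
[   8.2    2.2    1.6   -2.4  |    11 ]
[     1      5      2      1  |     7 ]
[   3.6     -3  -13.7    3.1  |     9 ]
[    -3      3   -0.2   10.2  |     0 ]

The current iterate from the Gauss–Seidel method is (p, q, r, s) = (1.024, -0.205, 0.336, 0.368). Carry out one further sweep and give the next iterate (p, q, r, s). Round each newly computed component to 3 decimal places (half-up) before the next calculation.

One sweep:
  p = (11 - (2.2)·-0.205 - (1.6)·0.336 - (-2.4)·0.368) / (8.2) = 1.439
  q = (7 - (1)·1.439 - (2)·0.336 - (1)·0.368) / (5) = 0.904
  r = (9 - (3.6)·1.439 - (-3)·0.904 - (3.1)·0.368) / (-13.7) = -0.393
  s = (0 - (-3)·1.439 - (3)·0.904 - (-0.2)·-0.393) / (10.2) = 0.150

(1.439, 0.904, -0.393, 0.150)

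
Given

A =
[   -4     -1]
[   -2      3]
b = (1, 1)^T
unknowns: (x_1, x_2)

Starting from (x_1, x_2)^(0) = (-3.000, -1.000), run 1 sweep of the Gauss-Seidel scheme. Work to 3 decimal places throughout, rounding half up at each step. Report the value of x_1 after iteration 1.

0.000

Iteration 1:
  x_1 = (1 - (-1)·-1.000) / (-4) = 0.000
  x_2 = (1 - (-2)·0.000) / (3) = 0.333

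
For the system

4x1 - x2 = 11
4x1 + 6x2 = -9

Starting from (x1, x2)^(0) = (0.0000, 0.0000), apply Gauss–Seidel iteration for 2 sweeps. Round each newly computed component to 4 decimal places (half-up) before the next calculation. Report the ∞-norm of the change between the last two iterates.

Iteration 1:
  x1 = (11 - (-1)·0.0000) / (4) = 2.7500
  x2 = (-9 - (4)·2.7500) / (6) = -3.3333
Iteration 2:
  x1 = (11 - (-1)·-3.3333) / (4) = 1.9167
  x2 = (-9 - (4)·1.9167) / (6) = -2.7778
Change: (-0.8333, 0.5555) → max |·| = 0.8333

0.8333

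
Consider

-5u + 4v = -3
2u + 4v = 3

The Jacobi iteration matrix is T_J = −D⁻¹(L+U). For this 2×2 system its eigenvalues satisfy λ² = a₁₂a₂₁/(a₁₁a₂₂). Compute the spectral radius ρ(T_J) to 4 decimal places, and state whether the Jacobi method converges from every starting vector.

a₁₂a₂₁/(a₁₁a₂₂) = (4)·(2) / ((-5)·(4)) = -0.400000
ρ = √|-0.400000| = √0.400000 = 0.6325
ρ < 1, so Jacobi converges

0.6325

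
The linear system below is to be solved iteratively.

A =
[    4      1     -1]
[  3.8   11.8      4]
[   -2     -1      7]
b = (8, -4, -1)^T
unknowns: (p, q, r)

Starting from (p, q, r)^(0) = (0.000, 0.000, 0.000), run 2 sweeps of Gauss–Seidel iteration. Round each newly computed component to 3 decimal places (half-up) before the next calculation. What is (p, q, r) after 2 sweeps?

Iteration 1:
  p = (8 - (1)·0.000 - (-1)·0.000) / (4) = 2.000
  q = (-4 - (3.8)·2.000 - (4)·0.000) / (11.8) = -0.983
  r = (-1 - (-2)·2.000 - (-1)·-0.983) / (7) = 0.288
Iteration 2:
  p = (8 - (1)·-0.983 - (-1)·0.288) / (4) = 2.318
  q = (-4 - (3.8)·2.318 - (4)·0.288) / (11.8) = -1.183
  r = (-1 - (-2)·2.318 - (-1)·-1.183) / (7) = 0.350

(2.318, -1.183, 0.350)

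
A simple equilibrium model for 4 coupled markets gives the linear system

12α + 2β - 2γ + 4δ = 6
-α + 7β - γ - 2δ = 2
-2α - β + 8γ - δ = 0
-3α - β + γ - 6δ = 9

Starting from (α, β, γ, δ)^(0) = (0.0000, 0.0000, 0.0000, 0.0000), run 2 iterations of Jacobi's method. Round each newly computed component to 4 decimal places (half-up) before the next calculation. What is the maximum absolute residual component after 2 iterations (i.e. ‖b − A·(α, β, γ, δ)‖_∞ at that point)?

Iteration 1:
  α = (6 - (2)·0.0000 - (-2)·0.0000 - (4)·0.0000) / (12) = 0.5000
  β = (2 - (-1)·0.0000 - (-1)·0.0000 - (-2)·0.0000) / (7) = 0.2857
  γ = (0 - (-2)·0.0000 - (-1)·0.0000 - (-1)·0.0000) / (8) = 0.0000
  δ = (9 - (-3)·0.0000 - (-1)·0.0000 - (1)·0.0000) / (-6) = -1.5000
Iteration 2:
  α = (6 - (2)·0.2857 - (-2)·0.0000 - (4)·-1.5000) / (12) = 0.9524
  β = (2 - (-1)·0.5000 - (-1)·0.0000 - (-2)·-1.5000) / (7) = -0.0714
  γ = (0 - (-2)·0.5000 - (-1)·0.2857 - (-1)·-1.5000) / (8) = -0.0268
  δ = (9 - (-3)·0.5000 - (-1)·0.2857 - (1)·0.0000) / (-6) = -1.7976
Residual b − A·x = (1.8508, -0.1698, 0.2502, 1.0270); ∞-norm = 1.8508

1.8508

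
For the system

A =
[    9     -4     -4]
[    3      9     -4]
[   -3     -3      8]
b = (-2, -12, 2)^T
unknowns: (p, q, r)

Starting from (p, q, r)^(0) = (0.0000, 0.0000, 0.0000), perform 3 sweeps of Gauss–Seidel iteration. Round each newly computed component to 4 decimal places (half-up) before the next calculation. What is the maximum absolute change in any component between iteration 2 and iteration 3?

0.0808

Iteration 1:
  p = (-2 - (-4)·0.0000 - (-4)·0.0000) / (9) = -0.2222
  q = (-12 - (3)·-0.2222 - (-4)·0.0000) / (9) = -1.2593
  r = (2 - (-3)·-0.2222 - (-3)·-1.2593) / (8) = -0.3056
Iteration 2:
  p = (-2 - (-4)·-1.2593 - (-4)·-0.3056) / (9) = -0.9177
  q = (-12 - (3)·-0.9177 - (-4)·-0.3056) / (9) = -1.1633
  r = (2 - (-3)·-0.9177 - (-3)·-1.1633) / (8) = -0.5304
Iteration 3:
  p = (-2 - (-4)·-1.1633 - (-4)·-0.5304) / (9) = -0.9750
  q = (-12 - (3)·-0.9750 - (-4)·-0.5304) / (9) = -1.2441
  r = (2 - (-3)·-0.9750 - (-3)·-1.2441) / (8) = -0.5822
Change: (-0.0573, -0.0808, -0.0518) → max |·| = 0.0808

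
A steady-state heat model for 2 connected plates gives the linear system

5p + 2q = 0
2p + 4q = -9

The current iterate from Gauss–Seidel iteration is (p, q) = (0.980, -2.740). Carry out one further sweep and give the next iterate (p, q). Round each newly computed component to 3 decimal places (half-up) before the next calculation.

(1.096, -2.798)

One sweep:
  p = (0 - (2)·-2.740) / (5) = 1.096
  q = (-9 - (2)·1.096) / (4) = -2.798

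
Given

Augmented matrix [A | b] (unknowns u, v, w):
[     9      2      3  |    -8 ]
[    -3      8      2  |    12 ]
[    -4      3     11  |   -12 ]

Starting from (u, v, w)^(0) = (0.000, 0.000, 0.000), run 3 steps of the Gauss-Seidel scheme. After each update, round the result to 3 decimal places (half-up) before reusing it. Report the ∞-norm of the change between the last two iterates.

Iteration 1:
  u = (-8 - (2)·0.000 - (3)·0.000) / (9) = -0.889
  v = (12 - (-3)·-0.889 - (2)·0.000) / (8) = 1.167
  w = (-12 - (-4)·-0.889 - (3)·1.167) / (11) = -1.732
Iteration 2:
  u = (-8 - (2)·1.167 - (3)·-1.732) / (9) = -0.571
  v = (12 - (-3)·-0.571 - (2)·-1.732) / (8) = 1.719
  w = (-12 - (-4)·-0.571 - (3)·1.719) / (11) = -1.767
Iteration 3:
  u = (-8 - (2)·1.719 - (3)·-1.767) / (9) = -0.682
  v = (12 - (-3)·-0.682 - (2)·-1.767) / (8) = 1.686
  w = (-12 - (-4)·-0.682 - (3)·1.686) / (11) = -1.799
Change: (-0.111, -0.033, -0.032) → max |·| = 0.111

0.111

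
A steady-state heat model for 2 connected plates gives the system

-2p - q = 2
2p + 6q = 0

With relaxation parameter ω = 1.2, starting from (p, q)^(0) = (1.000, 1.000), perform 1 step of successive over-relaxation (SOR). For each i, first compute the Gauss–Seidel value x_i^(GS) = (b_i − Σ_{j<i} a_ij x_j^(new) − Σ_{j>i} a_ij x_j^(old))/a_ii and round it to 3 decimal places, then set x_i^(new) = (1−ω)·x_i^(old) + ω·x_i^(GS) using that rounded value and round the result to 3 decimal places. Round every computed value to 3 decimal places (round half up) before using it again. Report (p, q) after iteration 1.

Iteration 1:
  p: GS value = (2 - (-1)·1.000) / (-2) = -1.500;  p ← (1−ω)·1.000 + ω·-1.500 = -2.000
  q: GS value = (0 - (2)·-2.000) / (6) = 0.667;  q ← (1−ω)·1.000 + ω·0.667 = 0.600

(-2.000, 0.600)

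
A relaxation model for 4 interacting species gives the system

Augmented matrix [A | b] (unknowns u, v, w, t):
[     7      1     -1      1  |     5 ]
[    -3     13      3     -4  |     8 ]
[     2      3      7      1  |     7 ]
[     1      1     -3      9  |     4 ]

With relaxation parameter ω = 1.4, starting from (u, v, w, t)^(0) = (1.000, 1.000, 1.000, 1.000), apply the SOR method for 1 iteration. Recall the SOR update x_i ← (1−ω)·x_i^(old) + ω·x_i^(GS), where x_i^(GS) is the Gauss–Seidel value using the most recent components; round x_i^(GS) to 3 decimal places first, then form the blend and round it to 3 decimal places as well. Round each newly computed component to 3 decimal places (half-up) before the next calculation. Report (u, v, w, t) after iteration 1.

(0.399, 0.698, 0.222, 0.156)

Iteration 1:
  u: GS value = (5 - (1)·1.000 - (-1)·1.000 - (1)·1.000) / (7) = 0.571;  u ← (1−ω)·1.000 + ω·0.571 = 0.399
  v: GS value = (8 - (-3)·0.399 - (3)·1.000 - (-4)·1.000) / (13) = 0.784;  v ← (1−ω)·1.000 + ω·0.784 = 0.698
  w: GS value = (7 - (2)·0.399 - (3)·0.698 - (1)·1.000) / (7) = 0.444;  w ← (1−ω)·1.000 + ω·0.444 = 0.222
  t: GS value = (4 - (1)·0.399 - (1)·0.698 - (-3)·0.222) / (9) = 0.397;  t ← (1−ω)·1.000 + ω·0.397 = 0.156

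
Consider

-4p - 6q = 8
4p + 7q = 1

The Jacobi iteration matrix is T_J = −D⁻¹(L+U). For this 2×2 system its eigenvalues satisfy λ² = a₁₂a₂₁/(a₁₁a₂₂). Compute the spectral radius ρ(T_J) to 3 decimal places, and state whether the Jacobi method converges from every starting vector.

a₁₂a₂₁/(a₁₁a₂₂) = (-6)·(4) / ((-4)·(7)) = 0.857143
ρ = √|0.857143| = √0.857143 = 0.926
ρ < 1, so Jacobi converges

0.926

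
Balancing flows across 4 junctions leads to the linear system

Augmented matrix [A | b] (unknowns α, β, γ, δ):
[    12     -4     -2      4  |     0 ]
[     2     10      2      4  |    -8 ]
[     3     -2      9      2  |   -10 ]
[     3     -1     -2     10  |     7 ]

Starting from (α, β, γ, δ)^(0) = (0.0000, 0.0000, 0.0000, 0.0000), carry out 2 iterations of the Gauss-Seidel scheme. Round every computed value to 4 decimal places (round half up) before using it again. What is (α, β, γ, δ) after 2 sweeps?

(-0.6022, -0.5667, -1.1168, 0.6006)

Iteration 1:
  α = (0 - (-4)·0.0000 - (-2)·0.0000 - (4)·0.0000) / (12) = 0.0000
  β = (-8 - (2)·0.0000 - (2)·0.0000 - (4)·0.0000) / (10) = -0.8000
  γ = (-10 - (3)·0.0000 - (-2)·-0.8000 - (2)·0.0000) / (9) = -1.2889
  δ = (7 - (3)·0.0000 - (-1)·-0.8000 - (-2)·-1.2889) / (10) = 0.3622
Iteration 2:
  α = (0 - (-4)·-0.8000 - (-2)·-1.2889 - (4)·0.3622) / (12) = -0.6022
  β = (-8 - (2)·-0.6022 - (2)·-1.2889 - (4)·0.3622) / (10) = -0.5667
  γ = (-10 - (3)·-0.6022 - (-2)·-0.5667 - (2)·0.3622) / (9) = -1.1168
  δ = (7 - (3)·-0.6022 - (-1)·-0.5667 - (-2)·-1.1168) / (10) = 0.6006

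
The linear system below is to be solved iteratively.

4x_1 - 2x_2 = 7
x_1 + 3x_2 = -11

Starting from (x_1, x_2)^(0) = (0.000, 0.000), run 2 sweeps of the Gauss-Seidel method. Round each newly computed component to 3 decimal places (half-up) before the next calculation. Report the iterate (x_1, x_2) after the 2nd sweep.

(-0.375, -3.542)

Iteration 1:
  x_1 = (7 - (-2)·0.000) / (4) = 1.750
  x_2 = (-11 - (1)·1.750) / (3) = -4.250
Iteration 2:
  x_1 = (7 - (-2)·-4.250) / (4) = -0.375
  x_2 = (-11 - (1)·-0.375) / (3) = -3.542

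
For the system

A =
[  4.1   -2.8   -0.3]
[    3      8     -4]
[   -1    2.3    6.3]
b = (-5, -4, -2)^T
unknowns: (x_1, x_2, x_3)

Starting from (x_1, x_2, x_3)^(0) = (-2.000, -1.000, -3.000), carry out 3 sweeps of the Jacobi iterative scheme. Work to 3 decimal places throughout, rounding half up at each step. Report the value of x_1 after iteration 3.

-1.124

Iteration 1:
  x_1 = (-5 - (-2.8)·-1.000 - (-0.3)·-3.000) / (4.1) = -2.122
  x_2 = (-4 - (3)·-2.000 - (-4)·-3.000) / (8) = -1.250
  x_3 = (-2 - (-1)·-2.000 - (2.3)·-1.000) / (6.3) = -0.270
Iteration 2:
  x_1 = (-5 - (-2.8)·-1.250 - (-0.3)·-0.270) / (4.1) = -2.093
  x_2 = (-4 - (3)·-2.122 - (-4)·-0.270) / (8) = 0.161
  x_3 = (-2 - (-1)·-2.122 - (2.3)·-1.250) / (6.3) = -0.198
Iteration 3:
  x_1 = (-5 - (-2.8)·0.161 - (-0.3)·-0.198) / (4.1) = -1.124
  x_2 = (-4 - (3)·-2.093 - (-4)·-0.198) / (8) = 0.186
  x_3 = (-2 - (-1)·-2.093 - (2.3)·0.161) / (6.3) = -0.708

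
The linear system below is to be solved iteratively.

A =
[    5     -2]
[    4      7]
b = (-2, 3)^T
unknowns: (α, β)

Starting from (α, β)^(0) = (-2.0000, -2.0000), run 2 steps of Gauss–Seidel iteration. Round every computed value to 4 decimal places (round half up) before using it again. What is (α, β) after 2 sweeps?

(0.0457, 0.4025)

Iteration 1:
  α = (-2 - (-2)·-2.0000) / (5) = -1.2000
  β = (3 - (4)·-1.2000) / (7) = 1.1143
Iteration 2:
  α = (-2 - (-2)·1.1143) / (5) = 0.0457
  β = (3 - (4)·0.0457) / (7) = 0.4025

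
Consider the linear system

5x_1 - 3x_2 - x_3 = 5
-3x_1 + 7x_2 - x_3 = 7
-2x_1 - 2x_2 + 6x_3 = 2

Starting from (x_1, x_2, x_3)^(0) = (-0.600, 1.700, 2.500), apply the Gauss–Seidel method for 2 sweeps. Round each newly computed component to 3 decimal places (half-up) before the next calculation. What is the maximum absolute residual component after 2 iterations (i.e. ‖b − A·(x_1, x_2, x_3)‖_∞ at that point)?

0.355

Iteration 1:
  x_1 = (5 - (-3)·1.700 - (-1)·2.500) / (5) = 2.520
  x_2 = (7 - (-3)·2.520 - (-1)·2.500) / (7) = 2.437
  x_3 = (2 - (-2)·2.520 - (-2)·2.437) / (6) = 1.986
Iteration 2:
  x_1 = (5 - (-3)·2.437 - (-1)·1.986) / (5) = 2.859
  x_2 = (7 - (-3)·2.859 - (-1)·1.986) / (7) = 2.509
  x_3 = (2 - (-2)·2.859 - (-2)·2.509) / (6) = 2.123
Residual b − A·x = (0.355, 0.137, -0.002); ∞-norm = 0.355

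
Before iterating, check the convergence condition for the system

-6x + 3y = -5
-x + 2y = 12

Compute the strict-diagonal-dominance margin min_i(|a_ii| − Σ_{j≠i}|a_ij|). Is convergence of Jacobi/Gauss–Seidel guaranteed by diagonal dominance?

row 1: |-6| − (3) = 3
row 2: |2| − (1) = 1
minimum over rows = 1 → strictly diagonally dominant (convergence guaranteed)

1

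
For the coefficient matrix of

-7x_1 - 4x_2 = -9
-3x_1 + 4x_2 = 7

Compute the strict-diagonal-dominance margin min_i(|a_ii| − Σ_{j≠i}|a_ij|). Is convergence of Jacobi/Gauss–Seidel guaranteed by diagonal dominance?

1

row 1: |-7| − (4) = 3
row 2: |4| − (3) = 1
minimum over rows = 1 → strictly diagonally dominant (convergence guaranteed)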